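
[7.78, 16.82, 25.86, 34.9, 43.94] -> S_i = 7.78 + 9.04*i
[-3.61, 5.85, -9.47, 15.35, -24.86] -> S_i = -3.61*(-1.62)^i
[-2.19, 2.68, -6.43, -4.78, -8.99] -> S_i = Random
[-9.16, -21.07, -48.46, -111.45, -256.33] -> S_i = -9.16*2.30^i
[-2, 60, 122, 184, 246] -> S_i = -2 + 62*i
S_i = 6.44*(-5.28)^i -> [6.44, -34.0, 179.54, -947.95, 5005.2]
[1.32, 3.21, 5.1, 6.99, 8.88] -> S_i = 1.32 + 1.89*i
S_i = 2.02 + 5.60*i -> [2.02, 7.62, 13.22, 18.82, 24.42]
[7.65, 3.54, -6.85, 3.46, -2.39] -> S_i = Random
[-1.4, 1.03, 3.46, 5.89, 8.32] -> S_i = -1.40 + 2.43*i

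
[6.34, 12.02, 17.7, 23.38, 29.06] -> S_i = 6.34 + 5.68*i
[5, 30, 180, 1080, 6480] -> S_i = 5*6^i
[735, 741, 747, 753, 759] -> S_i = 735 + 6*i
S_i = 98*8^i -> [98, 784, 6272, 50176, 401408]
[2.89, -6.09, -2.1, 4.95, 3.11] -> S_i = Random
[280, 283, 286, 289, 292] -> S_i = 280 + 3*i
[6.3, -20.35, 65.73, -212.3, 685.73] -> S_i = 6.30*(-3.23)^i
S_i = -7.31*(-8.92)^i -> [-7.31, 65.21, -581.63, 5188.14, -46278.24]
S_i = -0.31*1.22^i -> [-0.31, -0.38, -0.46, -0.56, -0.69]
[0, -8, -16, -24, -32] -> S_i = 0 + -8*i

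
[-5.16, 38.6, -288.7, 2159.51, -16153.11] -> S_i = -5.16*(-7.48)^i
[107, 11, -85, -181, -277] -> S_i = 107 + -96*i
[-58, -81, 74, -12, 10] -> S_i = Random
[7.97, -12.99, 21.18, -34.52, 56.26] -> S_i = 7.97*(-1.63)^i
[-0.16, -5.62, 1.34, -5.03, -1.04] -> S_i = Random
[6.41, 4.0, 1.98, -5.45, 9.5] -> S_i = Random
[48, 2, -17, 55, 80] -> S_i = Random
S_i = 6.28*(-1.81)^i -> [6.28, -11.37, 20.57, -37.24, 67.4]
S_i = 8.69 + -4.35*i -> [8.69, 4.34, -0.01, -4.36, -8.71]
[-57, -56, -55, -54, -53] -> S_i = -57 + 1*i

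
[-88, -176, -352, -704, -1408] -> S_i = -88*2^i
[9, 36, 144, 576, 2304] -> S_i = 9*4^i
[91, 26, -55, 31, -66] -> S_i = Random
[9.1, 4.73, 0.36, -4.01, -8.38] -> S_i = 9.10 + -4.37*i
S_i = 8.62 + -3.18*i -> [8.62, 5.44, 2.26, -0.92, -4.1]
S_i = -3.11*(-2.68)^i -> [-3.11, 8.33, -22.34, 59.86, -160.44]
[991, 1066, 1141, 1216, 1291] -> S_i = 991 + 75*i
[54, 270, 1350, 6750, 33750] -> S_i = 54*5^i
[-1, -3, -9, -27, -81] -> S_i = -1*3^i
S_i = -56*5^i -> [-56, -280, -1400, -7000, -35000]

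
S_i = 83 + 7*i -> [83, 90, 97, 104, 111]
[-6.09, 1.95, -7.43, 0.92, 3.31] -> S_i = Random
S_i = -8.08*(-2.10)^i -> [-8.08, 16.97, -35.63, 74.83, -157.14]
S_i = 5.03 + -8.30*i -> [5.03, -3.27, -11.57, -19.87, -28.17]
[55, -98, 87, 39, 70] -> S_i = Random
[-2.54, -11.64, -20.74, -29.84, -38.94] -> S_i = -2.54 + -9.10*i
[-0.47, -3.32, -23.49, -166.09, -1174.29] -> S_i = -0.47*7.07^i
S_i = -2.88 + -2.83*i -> [-2.88, -5.71, -8.54, -11.37, -14.2]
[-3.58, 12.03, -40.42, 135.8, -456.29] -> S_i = -3.58*(-3.36)^i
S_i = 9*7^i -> [9, 63, 441, 3087, 21609]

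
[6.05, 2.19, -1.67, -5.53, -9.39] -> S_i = 6.05 + -3.86*i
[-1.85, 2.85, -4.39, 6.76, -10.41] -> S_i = -1.85*(-1.54)^i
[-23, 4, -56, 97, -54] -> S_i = Random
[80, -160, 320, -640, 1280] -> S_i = 80*-2^i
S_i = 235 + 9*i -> [235, 244, 253, 262, 271]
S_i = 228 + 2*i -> [228, 230, 232, 234, 236]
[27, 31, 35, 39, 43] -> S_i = 27 + 4*i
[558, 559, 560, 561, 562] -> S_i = 558 + 1*i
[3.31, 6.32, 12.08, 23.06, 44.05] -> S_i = 3.31*1.91^i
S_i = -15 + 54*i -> [-15, 39, 93, 147, 201]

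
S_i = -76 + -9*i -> [-76, -85, -94, -103, -112]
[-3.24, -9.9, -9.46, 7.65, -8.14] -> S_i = Random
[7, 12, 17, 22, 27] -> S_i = 7 + 5*i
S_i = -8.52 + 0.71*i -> [-8.52, -7.81, -7.1, -6.39, -5.68]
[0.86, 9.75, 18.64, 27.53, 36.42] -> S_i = 0.86 + 8.89*i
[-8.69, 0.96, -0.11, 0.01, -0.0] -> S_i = -8.69*(-0.11)^i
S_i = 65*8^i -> [65, 520, 4160, 33280, 266240]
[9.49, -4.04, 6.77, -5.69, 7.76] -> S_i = Random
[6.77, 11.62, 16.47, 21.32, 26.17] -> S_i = 6.77 + 4.85*i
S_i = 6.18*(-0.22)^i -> [6.18, -1.36, 0.3, -0.07, 0.01]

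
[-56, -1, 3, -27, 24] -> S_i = Random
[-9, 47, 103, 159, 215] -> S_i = -9 + 56*i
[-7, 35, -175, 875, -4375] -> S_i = -7*-5^i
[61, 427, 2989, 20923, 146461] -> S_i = 61*7^i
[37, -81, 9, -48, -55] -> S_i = Random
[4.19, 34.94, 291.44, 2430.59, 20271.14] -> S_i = 4.19*8.34^i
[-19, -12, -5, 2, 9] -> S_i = -19 + 7*i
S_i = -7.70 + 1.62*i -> [-7.7, -6.08, -4.46, -2.84, -1.22]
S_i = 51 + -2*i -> [51, 49, 47, 45, 43]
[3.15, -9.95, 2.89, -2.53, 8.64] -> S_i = Random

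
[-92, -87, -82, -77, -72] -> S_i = -92 + 5*i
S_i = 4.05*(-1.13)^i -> [4.05, -4.58, 5.17, -5.84, 6.6]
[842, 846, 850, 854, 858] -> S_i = 842 + 4*i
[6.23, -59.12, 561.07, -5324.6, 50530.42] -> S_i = 6.23*(-9.49)^i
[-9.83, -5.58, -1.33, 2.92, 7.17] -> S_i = -9.83 + 4.25*i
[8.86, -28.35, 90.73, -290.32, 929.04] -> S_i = 8.86*(-3.20)^i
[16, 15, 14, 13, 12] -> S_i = 16 + -1*i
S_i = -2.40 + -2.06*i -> [-2.4, -4.46, -6.52, -8.58, -10.64]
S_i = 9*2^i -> [9, 18, 36, 72, 144]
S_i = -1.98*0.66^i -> [-1.98, -1.31, -0.86, -0.57, -0.38]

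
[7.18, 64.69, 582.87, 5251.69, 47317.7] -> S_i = 7.18*9.01^i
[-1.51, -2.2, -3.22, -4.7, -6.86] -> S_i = -1.51*1.46^i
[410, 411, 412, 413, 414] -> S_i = 410 + 1*i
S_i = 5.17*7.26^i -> [5.17, 37.53, 272.5, 1978.34, 14362.73]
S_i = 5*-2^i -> [5, -10, 20, -40, 80]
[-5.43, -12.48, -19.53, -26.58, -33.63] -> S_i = -5.43 + -7.05*i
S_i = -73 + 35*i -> [-73, -38, -3, 32, 67]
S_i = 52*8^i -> [52, 416, 3328, 26624, 212992]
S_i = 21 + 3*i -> [21, 24, 27, 30, 33]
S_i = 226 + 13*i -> [226, 239, 252, 265, 278]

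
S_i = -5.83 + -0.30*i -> [-5.83, -6.13, -6.43, -6.73, -7.03]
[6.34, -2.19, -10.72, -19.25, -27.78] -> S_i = 6.34 + -8.53*i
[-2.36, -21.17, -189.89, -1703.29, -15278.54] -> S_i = -2.36*8.97^i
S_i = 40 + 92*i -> [40, 132, 224, 316, 408]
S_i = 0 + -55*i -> [0, -55, -110, -165, -220]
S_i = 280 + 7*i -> [280, 287, 294, 301, 308]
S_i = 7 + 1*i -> [7, 8, 9, 10, 11]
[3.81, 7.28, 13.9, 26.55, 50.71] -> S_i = 3.81*1.91^i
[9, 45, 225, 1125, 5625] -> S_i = 9*5^i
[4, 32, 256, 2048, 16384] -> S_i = 4*8^i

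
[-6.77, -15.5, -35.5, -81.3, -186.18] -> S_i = -6.77*2.29^i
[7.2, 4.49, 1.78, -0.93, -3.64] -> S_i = 7.20 + -2.71*i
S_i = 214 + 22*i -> [214, 236, 258, 280, 302]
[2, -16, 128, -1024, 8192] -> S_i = 2*-8^i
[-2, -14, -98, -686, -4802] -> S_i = -2*7^i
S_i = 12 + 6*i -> [12, 18, 24, 30, 36]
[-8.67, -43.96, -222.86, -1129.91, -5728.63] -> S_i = -8.67*5.07^i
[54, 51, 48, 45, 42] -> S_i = 54 + -3*i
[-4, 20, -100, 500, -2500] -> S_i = -4*-5^i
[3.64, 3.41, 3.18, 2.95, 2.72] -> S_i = 3.64 + -0.23*i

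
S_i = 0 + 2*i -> [0, 2, 4, 6, 8]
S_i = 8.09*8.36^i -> [8.09, 67.63, 565.41, 4726.8, 39516.06]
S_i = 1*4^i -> [1, 4, 16, 64, 256]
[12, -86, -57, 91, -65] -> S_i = Random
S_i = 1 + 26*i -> [1, 27, 53, 79, 105]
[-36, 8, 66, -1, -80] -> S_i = Random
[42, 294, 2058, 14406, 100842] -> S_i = 42*7^i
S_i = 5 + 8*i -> [5, 13, 21, 29, 37]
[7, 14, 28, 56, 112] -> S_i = 7*2^i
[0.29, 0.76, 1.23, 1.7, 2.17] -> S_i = 0.29 + 0.47*i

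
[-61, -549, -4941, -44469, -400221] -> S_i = -61*9^i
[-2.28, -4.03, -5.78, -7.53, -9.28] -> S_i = -2.28 + -1.75*i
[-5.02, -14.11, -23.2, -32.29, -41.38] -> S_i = -5.02 + -9.09*i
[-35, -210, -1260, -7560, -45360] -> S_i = -35*6^i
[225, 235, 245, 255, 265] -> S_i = 225 + 10*i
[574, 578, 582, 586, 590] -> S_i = 574 + 4*i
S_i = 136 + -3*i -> [136, 133, 130, 127, 124]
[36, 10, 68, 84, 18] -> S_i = Random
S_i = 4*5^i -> [4, 20, 100, 500, 2500]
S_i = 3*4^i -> [3, 12, 48, 192, 768]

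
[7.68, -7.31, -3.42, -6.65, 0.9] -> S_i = Random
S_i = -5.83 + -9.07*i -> [-5.83, -14.9, -23.97, -33.04, -42.11]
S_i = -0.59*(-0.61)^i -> [-0.59, 0.36, -0.22, 0.13, -0.08]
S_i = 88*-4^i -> [88, -352, 1408, -5632, 22528]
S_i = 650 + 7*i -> [650, 657, 664, 671, 678]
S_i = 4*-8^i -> [4, -32, 256, -2048, 16384]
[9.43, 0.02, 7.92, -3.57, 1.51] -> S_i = Random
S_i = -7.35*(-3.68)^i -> [-7.35, 27.05, -99.54, 366.29, -1347.96]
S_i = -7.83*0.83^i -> [-7.83, -6.5, -5.39, -4.48, -3.72]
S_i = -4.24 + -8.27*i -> [-4.24, -12.51, -20.78, -29.05, -37.32]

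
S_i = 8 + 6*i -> [8, 14, 20, 26, 32]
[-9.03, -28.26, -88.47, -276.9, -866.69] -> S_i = -9.03*3.13^i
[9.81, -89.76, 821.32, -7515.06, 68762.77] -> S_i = 9.81*(-9.15)^i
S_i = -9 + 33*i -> [-9, 24, 57, 90, 123]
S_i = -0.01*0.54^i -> [-0.01, -0.01, -0.0, -0.0, -0.0]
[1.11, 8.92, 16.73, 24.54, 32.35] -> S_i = 1.11 + 7.81*i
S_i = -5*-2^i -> [-5, 10, -20, 40, -80]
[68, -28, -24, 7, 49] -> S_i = Random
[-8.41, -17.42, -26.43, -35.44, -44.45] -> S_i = -8.41 + -9.01*i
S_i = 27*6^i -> [27, 162, 972, 5832, 34992]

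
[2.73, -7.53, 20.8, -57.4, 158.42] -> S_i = 2.73*(-2.76)^i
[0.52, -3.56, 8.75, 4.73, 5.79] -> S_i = Random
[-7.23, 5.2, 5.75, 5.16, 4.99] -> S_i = Random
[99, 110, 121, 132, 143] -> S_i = 99 + 11*i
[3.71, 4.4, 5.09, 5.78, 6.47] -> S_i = 3.71 + 0.69*i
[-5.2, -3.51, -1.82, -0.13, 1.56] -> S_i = -5.20 + 1.69*i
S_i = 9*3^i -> [9, 27, 81, 243, 729]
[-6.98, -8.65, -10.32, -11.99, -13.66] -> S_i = -6.98 + -1.67*i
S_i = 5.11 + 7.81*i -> [5.11, 12.92, 20.73, 28.54, 36.35]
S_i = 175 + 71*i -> [175, 246, 317, 388, 459]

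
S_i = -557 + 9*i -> [-557, -548, -539, -530, -521]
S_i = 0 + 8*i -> [0, 8, 16, 24, 32]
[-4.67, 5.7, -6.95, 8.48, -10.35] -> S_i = -4.67*(-1.22)^i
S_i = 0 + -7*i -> [0, -7, -14, -21, -28]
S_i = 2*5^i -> [2, 10, 50, 250, 1250]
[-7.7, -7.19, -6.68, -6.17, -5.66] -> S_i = -7.70 + 0.51*i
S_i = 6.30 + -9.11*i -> [6.3, -2.81, -11.92, -21.03, -30.14]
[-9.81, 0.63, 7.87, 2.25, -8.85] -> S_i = Random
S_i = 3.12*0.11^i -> [3.12, 0.34, 0.04, 0.0, 0.0]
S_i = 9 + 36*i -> [9, 45, 81, 117, 153]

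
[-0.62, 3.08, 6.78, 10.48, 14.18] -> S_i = -0.62 + 3.70*i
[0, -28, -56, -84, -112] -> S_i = 0 + -28*i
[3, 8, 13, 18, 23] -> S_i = 3 + 5*i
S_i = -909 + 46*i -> [-909, -863, -817, -771, -725]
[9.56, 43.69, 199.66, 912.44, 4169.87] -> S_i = 9.56*4.57^i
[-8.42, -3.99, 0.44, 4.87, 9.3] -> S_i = -8.42 + 4.43*i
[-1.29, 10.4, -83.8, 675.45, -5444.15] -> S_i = -1.29*(-8.06)^i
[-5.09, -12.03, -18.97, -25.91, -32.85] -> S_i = -5.09 + -6.94*i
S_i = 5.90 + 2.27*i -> [5.9, 8.17, 10.44, 12.71, 14.98]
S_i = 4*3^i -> [4, 12, 36, 108, 324]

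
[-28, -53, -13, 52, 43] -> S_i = Random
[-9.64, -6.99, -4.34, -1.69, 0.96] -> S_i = -9.64 + 2.65*i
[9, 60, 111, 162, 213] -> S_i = 9 + 51*i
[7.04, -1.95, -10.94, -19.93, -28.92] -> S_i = 7.04 + -8.99*i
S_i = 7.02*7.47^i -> [7.02, 52.44, 391.72, 2926.17, 21858.46]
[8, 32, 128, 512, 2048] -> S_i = 8*4^i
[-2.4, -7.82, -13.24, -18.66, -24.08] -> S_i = -2.40 + -5.42*i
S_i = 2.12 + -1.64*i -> [2.12, 0.48, -1.16, -2.8, -4.44]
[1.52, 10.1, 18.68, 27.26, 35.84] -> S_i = 1.52 + 8.58*i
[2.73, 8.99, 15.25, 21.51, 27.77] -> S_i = 2.73 + 6.26*i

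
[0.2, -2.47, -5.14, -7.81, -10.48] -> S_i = 0.20 + -2.67*i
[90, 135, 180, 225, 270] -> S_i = 90 + 45*i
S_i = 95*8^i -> [95, 760, 6080, 48640, 389120]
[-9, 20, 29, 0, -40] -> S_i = Random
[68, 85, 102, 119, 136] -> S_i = 68 + 17*i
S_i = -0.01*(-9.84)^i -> [-0.01, 0.1, -0.97, 9.53, -93.75]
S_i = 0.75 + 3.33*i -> [0.75, 4.08, 7.41, 10.74, 14.07]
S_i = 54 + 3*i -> [54, 57, 60, 63, 66]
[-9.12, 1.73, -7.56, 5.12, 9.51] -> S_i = Random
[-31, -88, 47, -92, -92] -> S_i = Random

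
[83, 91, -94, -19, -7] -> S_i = Random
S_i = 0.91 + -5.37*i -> [0.91, -4.46, -9.83, -15.2, -20.57]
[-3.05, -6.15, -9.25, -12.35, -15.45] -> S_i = -3.05 + -3.10*i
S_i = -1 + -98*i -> [-1, -99, -197, -295, -393]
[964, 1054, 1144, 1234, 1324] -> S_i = 964 + 90*i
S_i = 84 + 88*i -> [84, 172, 260, 348, 436]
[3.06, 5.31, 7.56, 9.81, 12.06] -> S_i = 3.06 + 2.25*i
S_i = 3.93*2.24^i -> [3.93, 8.8, 19.72, 44.17, 98.94]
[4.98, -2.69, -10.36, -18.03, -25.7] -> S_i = 4.98 + -7.67*i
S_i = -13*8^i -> [-13, -104, -832, -6656, -53248]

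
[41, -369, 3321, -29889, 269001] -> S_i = 41*-9^i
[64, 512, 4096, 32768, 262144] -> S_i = 64*8^i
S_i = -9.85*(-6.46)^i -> [-9.85, 63.63, -411.06, 2655.42, -17154.04]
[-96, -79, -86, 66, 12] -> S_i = Random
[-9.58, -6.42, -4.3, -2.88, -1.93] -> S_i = -9.58*0.67^i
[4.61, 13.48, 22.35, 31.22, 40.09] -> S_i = 4.61 + 8.87*i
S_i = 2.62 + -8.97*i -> [2.62, -6.35, -15.32, -24.29, -33.26]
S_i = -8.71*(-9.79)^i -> [-8.71, 85.27, -834.8, 8172.71, -80010.86]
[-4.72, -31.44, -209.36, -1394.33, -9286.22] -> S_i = -4.72*6.66^i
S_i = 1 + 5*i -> [1, 6, 11, 16, 21]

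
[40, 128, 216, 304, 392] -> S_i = 40 + 88*i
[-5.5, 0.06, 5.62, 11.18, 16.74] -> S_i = -5.50 + 5.56*i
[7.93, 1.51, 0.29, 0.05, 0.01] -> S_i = 7.93*0.19^i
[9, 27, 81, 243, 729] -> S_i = 9*3^i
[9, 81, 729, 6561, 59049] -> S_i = 9*9^i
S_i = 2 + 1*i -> [2, 3, 4, 5, 6]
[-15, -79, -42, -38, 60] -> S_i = Random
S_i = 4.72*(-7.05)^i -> [4.72, -33.28, 234.6, -1653.9, 11660.0]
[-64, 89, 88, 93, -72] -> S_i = Random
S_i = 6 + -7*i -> [6, -1, -8, -15, -22]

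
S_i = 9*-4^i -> [9, -36, 144, -576, 2304]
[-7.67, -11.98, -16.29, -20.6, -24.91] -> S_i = -7.67 + -4.31*i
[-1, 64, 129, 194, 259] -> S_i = -1 + 65*i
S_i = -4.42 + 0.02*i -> [-4.42, -4.4, -4.38, -4.36, -4.34]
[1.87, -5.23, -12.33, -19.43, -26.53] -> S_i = 1.87 + -7.10*i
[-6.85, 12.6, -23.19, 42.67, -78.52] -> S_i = -6.85*(-1.84)^i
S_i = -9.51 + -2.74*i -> [-9.51, -12.25, -14.99, -17.73, -20.47]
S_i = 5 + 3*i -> [5, 8, 11, 14, 17]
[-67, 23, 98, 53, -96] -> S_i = Random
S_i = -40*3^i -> [-40, -120, -360, -1080, -3240]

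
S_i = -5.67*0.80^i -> [-5.67, -4.54, -3.63, -2.9, -2.32]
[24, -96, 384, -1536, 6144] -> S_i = 24*-4^i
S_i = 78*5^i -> [78, 390, 1950, 9750, 48750]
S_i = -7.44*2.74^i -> [-7.44, -20.39, -55.86, -153.05, -419.35]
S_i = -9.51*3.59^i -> [-9.51, -34.14, -122.57, -440.01, -1579.64]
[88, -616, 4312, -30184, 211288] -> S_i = 88*-7^i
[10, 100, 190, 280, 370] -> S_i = 10 + 90*i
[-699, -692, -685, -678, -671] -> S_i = -699 + 7*i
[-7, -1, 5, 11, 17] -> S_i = -7 + 6*i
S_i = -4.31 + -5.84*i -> [-4.31, -10.15, -15.99, -21.83, -27.67]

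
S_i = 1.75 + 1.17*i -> [1.75, 2.92, 4.09, 5.26, 6.43]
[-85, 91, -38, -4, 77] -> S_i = Random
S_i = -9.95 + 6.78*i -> [-9.95, -3.17, 3.61, 10.39, 17.17]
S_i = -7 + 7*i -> [-7, 0, 7, 14, 21]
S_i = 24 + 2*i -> [24, 26, 28, 30, 32]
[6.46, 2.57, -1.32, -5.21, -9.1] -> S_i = 6.46 + -3.89*i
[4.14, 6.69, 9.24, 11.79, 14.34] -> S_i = 4.14 + 2.55*i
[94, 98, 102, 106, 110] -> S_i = 94 + 4*i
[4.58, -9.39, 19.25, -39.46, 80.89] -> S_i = 4.58*(-2.05)^i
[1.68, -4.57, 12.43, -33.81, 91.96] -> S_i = 1.68*(-2.72)^i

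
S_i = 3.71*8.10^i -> [3.71, 30.05, 243.41, 1971.65, 15970.33]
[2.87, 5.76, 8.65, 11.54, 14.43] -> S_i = 2.87 + 2.89*i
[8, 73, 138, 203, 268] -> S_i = 8 + 65*i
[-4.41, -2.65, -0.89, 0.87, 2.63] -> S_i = -4.41 + 1.76*i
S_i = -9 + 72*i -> [-9, 63, 135, 207, 279]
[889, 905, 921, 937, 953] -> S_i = 889 + 16*i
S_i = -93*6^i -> [-93, -558, -3348, -20088, -120528]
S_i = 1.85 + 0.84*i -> [1.85, 2.69, 3.53, 4.37, 5.21]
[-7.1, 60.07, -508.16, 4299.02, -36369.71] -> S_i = -7.10*(-8.46)^i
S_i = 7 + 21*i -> [7, 28, 49, 70, 91]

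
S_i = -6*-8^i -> [-6, 48, -384, 3072, -24576]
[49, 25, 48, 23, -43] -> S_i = Random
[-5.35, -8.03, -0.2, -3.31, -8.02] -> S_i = Random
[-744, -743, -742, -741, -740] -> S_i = -744 + 1*i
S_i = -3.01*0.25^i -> [-3.01, -0.75, -0.19, -0.05, -0.01]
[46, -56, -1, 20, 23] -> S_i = Random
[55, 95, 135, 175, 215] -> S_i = 55 + 40*i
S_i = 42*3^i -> [42, 126, 378, 1134, 3402]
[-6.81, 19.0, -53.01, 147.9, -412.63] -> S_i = -6.81*(-2.79)^i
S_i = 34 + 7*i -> [34, 41, 48, 55, 62]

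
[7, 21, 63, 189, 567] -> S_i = 7*3^i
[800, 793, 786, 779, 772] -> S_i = 800 + -7*i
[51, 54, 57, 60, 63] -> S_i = 51 + 3*i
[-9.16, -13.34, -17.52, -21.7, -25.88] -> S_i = -9.16 + -4.18*i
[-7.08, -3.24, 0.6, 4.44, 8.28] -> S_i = -7.08 + 3.84*i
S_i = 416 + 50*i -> [416, 466, 516, 566, 616]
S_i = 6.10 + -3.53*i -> [6.1, 2.57, -0.96, -4.49, -8.02]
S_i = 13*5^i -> [13, 65, 325, 1625, 8125]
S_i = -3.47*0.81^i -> [-3.47, -2.81, -2.28, -1.84, -1.49]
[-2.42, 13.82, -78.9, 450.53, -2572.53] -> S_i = -2.42*(-5.71)^i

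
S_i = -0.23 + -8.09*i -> [-0.23, -8.32, -16.41, -24.5, -32.59]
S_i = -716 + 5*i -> [-716, -711, -706, -701, -696]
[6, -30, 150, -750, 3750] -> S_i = 6*-5^i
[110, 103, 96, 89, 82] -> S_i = 110 + -7*i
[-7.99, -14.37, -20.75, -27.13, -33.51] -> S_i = -7.99 + -6.38*i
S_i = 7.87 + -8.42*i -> [7.87, -0.55, -8.97, -17.39, -25.81]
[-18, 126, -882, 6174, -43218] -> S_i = -18*-7^i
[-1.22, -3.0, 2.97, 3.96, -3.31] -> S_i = Random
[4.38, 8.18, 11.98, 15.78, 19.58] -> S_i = 4.38 + 3.80*i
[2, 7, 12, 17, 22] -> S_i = 2 + 5*i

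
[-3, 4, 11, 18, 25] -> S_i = -3 + 7*i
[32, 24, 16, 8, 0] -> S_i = 32 + -8*i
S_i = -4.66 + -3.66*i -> [-4.66, -8.32, -11.98, -15.64, -19.3]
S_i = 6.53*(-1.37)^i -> [6.53, -8.95, 12.26, -16.79, 23.0]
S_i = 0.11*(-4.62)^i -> [0.11, -0.51, 2.35, -10.85, 50.11]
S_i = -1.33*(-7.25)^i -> [-1.33, 9.64, -69.91, 506.83, -3674.55]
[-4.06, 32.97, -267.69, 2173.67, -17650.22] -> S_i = -4.06*(-8.12)^i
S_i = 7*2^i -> [7, 14, 28, 56, 112]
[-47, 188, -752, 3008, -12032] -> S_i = -47*-4^i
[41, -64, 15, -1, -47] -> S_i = Random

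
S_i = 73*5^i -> [73, 365, 1825, 9125, 45625]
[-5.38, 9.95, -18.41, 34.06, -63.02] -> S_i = -5.38*(-1.85)^i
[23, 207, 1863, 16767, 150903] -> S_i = 23*9^i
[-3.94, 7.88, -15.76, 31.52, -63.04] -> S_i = -3.94*(-2.00)^i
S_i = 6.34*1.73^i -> [6.34, 10.97, 18.97, 32.83, 56.79]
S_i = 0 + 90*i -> [0, 90, 180, 270, 360]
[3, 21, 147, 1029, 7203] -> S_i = 3*7^i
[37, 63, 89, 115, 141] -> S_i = 37 + 26*i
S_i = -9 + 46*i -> [-9, 37, 83, 129, 175]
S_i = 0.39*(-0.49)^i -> [0.39, -0.19, 0.09, -0.05, 0.02]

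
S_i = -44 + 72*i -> [-44, 28, 100, 172, 244]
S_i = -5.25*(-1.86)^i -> [-5.25, 9.76, -18.16, 33.78, -62.84]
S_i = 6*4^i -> [6, 24, 96, 384, 1536]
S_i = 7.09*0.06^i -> [7.09, 0.43, 0.03, 0.0, 0.0]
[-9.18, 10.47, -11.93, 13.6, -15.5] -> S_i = -9.18*(-1.14)^i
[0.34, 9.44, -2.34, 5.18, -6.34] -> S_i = Random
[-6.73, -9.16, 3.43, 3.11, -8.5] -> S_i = Random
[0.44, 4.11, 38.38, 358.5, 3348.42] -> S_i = 0.44*9.34^i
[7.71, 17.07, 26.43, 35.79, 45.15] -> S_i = 7.71 + 9.36*i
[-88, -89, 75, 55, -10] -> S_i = Random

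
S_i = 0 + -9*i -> [0, -9, -18, -27, -36]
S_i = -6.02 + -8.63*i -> [-6.02, -14.65, -23.28, -31.91, -40.54]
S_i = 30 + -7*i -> [30, 23, 16, 9, 2]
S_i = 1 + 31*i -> [1, 32, 63, 94, 125]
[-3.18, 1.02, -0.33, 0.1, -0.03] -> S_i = -3.18*(-0.32)^i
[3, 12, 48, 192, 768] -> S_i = 3*4^i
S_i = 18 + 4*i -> [18, 22, 26, 30, 34]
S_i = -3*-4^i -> [-3, 12, -48, 192, -768]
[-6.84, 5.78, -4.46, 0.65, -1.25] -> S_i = Random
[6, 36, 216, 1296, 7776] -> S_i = 6*6^i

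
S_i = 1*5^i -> [1, 5, 25, 125, 625]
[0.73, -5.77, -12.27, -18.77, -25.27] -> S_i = 0.73 + -6.50*i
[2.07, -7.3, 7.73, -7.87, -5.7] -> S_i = Random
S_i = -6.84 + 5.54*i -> [-6.84, -1.3, 4.24, 9.78, 15.32]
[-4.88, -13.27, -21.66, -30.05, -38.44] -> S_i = -4.88 + -8.39*i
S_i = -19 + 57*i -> [-19, 38, 95, 152, 209]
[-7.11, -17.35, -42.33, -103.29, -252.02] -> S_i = -7.11*2.44^i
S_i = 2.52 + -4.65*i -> [2.52, -2.13, -6.78, -11.43, -16.08]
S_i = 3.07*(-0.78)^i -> [3.07, -2.39, 1.87, -1.46, 1.14]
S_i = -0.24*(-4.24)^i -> [-0.24, 1.02, -4.31, 18.29, -77.57]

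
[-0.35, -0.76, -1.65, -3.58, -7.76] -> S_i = -0.35*2.17^i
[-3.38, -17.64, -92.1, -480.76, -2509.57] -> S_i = -3.38*5.22^i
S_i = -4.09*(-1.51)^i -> [-4.09, 6.18, -9.33, 14.08, -21.26]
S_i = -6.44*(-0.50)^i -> [-6.44, 3.22, -1.61, 0.8, -0.4]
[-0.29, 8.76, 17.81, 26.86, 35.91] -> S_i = -0.29 + 9.05*i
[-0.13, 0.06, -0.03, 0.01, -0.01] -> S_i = -0.13*(-0.48)^i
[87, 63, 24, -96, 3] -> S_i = Random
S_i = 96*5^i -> [96, 480, 2400, 12000, 60000]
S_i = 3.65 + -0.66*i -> [3.65, 2.99, 2.33, 1.67, 1.01]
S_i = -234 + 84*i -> [-234, -150, -66, 18, 102]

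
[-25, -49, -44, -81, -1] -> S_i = Random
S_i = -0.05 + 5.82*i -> [-0.05, 5.77, 11.59, 17.41, 23.23]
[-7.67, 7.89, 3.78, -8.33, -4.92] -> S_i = Random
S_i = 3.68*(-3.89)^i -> [3.68, -14.32, 55.69, -216.62, 842.65]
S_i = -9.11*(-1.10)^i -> [-9.11, 10.02, -11.02, 12.13, -13.34]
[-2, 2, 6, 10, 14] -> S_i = -2 + 4*i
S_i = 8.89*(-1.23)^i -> [8.89, -10.93, 13.45, -16.54, 20.35]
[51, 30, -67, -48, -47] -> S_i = Random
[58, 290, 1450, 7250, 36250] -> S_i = 58*5^i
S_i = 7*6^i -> [7, 42, 252, 1512, 9072]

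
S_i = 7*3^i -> [7, 21, 63, 189, 567]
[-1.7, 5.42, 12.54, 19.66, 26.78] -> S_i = -1.70 + 7.12*i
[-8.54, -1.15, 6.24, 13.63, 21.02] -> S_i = -8.54 + 7.39*i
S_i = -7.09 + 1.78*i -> [-7.09, -5.31, -3.53, -1.75, 0.03]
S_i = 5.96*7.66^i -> [5.96, 45.65, 349.71, 2678.75, 20519.24]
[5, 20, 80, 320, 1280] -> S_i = 5*4^i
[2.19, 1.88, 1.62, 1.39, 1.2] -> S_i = 2.19*0.86^i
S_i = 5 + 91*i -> [5, 96, 187, 278, 369]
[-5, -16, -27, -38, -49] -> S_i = -5 + -11*i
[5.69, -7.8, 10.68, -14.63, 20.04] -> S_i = 5.69*(-1.37)^i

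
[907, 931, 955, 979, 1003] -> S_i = 907 + 24*i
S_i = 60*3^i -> [60, 180, 540, 1620, 4860]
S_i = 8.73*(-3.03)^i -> [8.73, -26.45, 80.15, -242.85, 735.84]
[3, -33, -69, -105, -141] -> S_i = 3 + -36*i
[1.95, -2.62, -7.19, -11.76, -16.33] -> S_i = 1.95 + -4.57*i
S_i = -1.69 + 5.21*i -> [-1.69, 3.52, 8.73, 13.94, 19.15]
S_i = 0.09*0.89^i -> [0.09, 0.08, 0.07, 0.06, 0.06]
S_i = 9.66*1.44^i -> [9.66, 13.91, 20.03, 28.84, 41.54]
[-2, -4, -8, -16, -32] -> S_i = -2*2^i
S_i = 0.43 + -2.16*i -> [0.43, -1.73, -3.89, -6.05, -8.21]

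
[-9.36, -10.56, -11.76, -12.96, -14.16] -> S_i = -9.36 + -1.20*i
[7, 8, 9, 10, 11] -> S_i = 7 + 1*i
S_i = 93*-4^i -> [93, -372, 1488, -5952, 23808]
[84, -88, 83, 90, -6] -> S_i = Random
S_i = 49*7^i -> [49, 343, 2401, 16807, 117649]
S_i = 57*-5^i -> [57, -285, 1425, -7125, 35625]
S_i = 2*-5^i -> [2, -10, 50, -250, 1250]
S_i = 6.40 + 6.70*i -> [6.4, 13.1, 19.8, 26.5, 33.2]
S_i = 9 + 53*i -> [9, 62, 115, 168, 221]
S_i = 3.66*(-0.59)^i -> [3.66, -2.16, 1.27, -0.75, 0.44]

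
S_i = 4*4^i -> [4, 16, 64, 256, 1024]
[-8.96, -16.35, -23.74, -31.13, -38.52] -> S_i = -8.96 + -7.39*i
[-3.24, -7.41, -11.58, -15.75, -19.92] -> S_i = -3.24 + -4.17*i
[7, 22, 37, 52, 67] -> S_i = 7 + 15*i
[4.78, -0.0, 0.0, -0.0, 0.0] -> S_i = 4.78*-0.00^i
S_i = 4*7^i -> [4, 28, 196, 1372, 9604]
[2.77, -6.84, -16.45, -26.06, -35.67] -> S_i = 2.77 + -9.61*i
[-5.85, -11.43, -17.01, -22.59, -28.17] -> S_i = -5.85 + -5.58*i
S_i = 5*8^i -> [5, 40, 320, 2560, 20480]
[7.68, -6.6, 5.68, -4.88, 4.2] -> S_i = 7.68*(-0.86)^i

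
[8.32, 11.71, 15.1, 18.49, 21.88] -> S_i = 8.32 + 3.39*i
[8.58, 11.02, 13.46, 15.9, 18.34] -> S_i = 8.58 + 2.44*i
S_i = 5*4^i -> [5, 20, 80, 320, 1280]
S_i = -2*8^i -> [-2, -16, -128, -1024, -8192]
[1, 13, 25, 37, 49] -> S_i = 1 + 12*i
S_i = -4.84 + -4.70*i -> [-4.84, -9.54, -14.24, -18.94, -23.64]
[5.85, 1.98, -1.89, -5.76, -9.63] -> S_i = 5.85 + -3.87*i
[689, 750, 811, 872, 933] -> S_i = 689 + 61*i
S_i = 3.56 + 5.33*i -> [3.56, 8.89, 14.22, 19.55, 24.88]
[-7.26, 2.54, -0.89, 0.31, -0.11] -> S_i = -7.26*(-0.35)^i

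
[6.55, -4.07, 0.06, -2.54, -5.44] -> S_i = Random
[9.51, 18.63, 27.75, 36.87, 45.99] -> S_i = 9.51 + 9.12*i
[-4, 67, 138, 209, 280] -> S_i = -4 + 71*i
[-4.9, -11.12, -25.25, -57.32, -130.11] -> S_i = -4.90*2.27^i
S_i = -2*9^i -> [-2, -18, -162, -1458, -13122]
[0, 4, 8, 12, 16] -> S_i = 0 + 4*i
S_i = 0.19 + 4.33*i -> [0.19, 4.52, 8.85, 13.18, 17.51]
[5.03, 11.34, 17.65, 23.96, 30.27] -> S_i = 5.03 + 6.31*i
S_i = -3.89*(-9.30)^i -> [-3.89, 36.18, -336.45, 3128.95, -29099.22]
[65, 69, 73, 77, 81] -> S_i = 65 + 4*i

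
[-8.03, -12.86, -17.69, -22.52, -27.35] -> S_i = -8.03 + -4.83*i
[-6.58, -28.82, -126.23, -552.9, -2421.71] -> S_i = -6.58*4.38^i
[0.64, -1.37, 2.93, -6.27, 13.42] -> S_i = 0.64*(-2.14)^i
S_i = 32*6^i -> [32, 192, 1152, 6912, 41472]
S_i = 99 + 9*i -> [99, 108, 117, 126, 135]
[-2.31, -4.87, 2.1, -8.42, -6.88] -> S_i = Random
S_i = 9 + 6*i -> [9, 15, 21, 27, 33]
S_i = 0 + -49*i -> [0, -49, -98, -147, -196]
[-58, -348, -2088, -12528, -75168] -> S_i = -58*6^i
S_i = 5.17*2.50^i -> [5.17, 12.92, 32.31, 80.78, 201.95]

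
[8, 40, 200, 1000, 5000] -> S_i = 8*5^i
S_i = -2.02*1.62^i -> [-2.02, -3.27, -5.3, -8.59, -13.91]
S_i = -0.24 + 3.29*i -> [-0.24, 3.05, 6.34, 9.63, 12.92]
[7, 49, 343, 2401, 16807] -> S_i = 7*7^i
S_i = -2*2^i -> [-2, -4, -8, -16, -32]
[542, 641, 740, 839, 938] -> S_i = 542 + 99*i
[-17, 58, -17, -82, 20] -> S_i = Random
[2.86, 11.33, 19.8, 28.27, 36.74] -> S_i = 2.86 + 8.47*i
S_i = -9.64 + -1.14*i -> [-9.64, -10.78, -11.92, -13.06, -14.2]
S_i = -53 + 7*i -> [-53, -46, -39, -32, -25]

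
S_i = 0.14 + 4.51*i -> [0.14, 4.65, 9.16, 13.67, 18.18]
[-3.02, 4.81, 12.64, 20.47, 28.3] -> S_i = -3.02 + 7.83*i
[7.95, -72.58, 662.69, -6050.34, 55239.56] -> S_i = 7.95*(-9.13)^i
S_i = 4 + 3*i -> [4, 7, 10, 13, 16]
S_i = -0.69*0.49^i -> [-0.69, -0.34, -0.17, -0.08, -0.04]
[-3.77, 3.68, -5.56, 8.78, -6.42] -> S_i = Random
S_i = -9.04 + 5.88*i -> [-9.04, -3.16, 2.72, 8.6, 14.48]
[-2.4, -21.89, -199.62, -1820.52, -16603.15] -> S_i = -2.40*9.12^i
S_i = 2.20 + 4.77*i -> [2.2, 6.97, 11.74, 16.51, 21.28]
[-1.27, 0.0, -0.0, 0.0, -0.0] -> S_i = -1.27*-0.00^i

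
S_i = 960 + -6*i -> [960, 954, 948, 942, 936]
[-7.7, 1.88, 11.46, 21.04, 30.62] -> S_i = -7.70 + 9.58*i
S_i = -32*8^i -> [-32, -256, -2048, -16384, -131072]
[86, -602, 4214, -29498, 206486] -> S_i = 86*-7^i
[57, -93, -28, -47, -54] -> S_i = Random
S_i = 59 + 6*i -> [59, 65, 71, 77, 83]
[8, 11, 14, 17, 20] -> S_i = 8 + 3*i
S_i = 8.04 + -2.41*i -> [8.04, 5.63, 3.22, 0.81, -1.6]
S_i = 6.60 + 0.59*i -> [6.6, 7.19, 7.78, 8.37, 8.96]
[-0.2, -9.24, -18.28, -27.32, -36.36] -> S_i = -0.20 + -9.04*i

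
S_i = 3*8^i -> [3, 24, 192, 1536, 12288]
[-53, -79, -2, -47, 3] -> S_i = Random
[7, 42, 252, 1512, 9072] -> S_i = 7*6^i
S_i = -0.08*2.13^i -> [-0.08, -0.17, -0.36, -0.77, -1.65]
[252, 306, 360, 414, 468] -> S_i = 252 + 54*i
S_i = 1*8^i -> [1, 8, 64, 512, 4096]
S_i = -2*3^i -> [-2, -6, -18, -54, -162]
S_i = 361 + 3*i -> [361, 364, 367, 370, 373]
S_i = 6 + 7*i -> [6, 13, 20, 27, 34]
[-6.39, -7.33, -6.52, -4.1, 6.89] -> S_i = Random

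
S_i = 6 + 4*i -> [6, 10, 14, 18, 22]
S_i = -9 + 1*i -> [-9, -8, -7, -6, -5]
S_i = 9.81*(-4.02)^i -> [9.81, -39.44, 158.53, -637.3, 2561.97]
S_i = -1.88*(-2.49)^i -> [-1.88, 4.68, -11.66, 29.02, -72.27]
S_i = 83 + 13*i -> [83, 96, 109, 122, 135]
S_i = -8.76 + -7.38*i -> [-8.76, -16.14, -23.52, -30.9, -38.28]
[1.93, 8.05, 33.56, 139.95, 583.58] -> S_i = 1.93*4.17^i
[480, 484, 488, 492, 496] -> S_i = 480 + 4*i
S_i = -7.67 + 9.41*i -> [-7.67, 1.74, 11.15, 20.56, 29.97]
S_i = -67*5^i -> [-67, -335, -1675, -8375, -41875]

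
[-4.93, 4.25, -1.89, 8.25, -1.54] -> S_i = Random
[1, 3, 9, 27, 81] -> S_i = 1*3^i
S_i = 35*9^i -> [35, 315, 2835, 25515, 229635]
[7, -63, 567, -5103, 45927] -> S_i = 7*-9^i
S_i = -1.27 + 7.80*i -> [-1.27, 6.53, 14.33, 22.13, 29.93]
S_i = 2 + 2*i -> [2, 4, 6, 8, 10]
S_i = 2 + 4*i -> [2, 6, 10, 14, 18]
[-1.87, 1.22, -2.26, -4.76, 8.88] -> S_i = Random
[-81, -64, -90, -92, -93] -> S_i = Random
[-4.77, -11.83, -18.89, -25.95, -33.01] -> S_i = -4.77 + -7.06*i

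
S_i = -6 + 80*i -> [-6, 74, 154, 234, 314]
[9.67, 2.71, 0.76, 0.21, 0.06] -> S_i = 9.67*0.28^i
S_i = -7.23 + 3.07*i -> [-7.23, -4.16, -1.09, 1.98, 5.05]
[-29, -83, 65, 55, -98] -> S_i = Random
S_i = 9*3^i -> [9, 27, 81, 243, 729]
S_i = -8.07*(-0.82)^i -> [-8.07, 6.62, -5.43, 4.45, -3.65]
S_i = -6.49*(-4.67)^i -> [-6.49, 30.31, -141.54, 660.99, -3086.83]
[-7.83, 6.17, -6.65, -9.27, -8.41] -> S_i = Random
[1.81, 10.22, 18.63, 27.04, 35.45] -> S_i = 1.81 + 8.41*i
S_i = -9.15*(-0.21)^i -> [-9.15, 1.92, -0.4, 0.08, -0.02]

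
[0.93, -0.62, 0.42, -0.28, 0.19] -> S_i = 0.93*(-0.67)^i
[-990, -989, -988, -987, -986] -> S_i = -990 + 1*i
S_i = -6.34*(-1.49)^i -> [-6.34, 9.45, -14.08, 20.97, -31.25]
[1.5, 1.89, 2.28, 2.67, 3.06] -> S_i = 1.50 + 0.39*i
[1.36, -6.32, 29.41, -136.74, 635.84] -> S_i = 1.36*(-4.65)^i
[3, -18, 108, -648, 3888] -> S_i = 3*-6^i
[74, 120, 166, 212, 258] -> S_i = 74 + 46*i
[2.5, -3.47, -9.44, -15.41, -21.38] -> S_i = 2.50 + -5.97*i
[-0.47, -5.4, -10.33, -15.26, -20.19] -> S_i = -0.47 + -4.93*i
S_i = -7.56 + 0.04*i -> [-7.56, -7.52, -7.48, -7.44, -7.4]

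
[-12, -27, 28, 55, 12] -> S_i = Random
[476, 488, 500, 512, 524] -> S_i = 476 + 12*i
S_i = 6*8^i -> [6, 48, 384, 3072, 24576]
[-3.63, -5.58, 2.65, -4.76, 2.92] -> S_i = Random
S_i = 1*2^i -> [1, 2, 4, 8, 16]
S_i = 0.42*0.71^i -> [0.42, 0.3, 0.21, 0.15, 0.11]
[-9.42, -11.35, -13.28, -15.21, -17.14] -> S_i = -9.42 + -1.93*i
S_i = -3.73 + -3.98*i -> [-3.73, -7.71, -11.69, -15.67, -19.65]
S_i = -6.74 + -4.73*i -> [-6.74, -11.47, -16.2, -20.93, -25.66]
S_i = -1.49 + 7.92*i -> [-1.49, 6.43, 14.35, 22.27, 30.19]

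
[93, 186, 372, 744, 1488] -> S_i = 93*2^i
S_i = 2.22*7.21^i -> [2.22, 16.01, 115.4, 832.07, 5999.21]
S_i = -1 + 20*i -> [-1, 19, 39, 59, 79]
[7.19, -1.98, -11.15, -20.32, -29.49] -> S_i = 7.19 + -9.17*i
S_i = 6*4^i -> [6, 24, 96, 384, 1536]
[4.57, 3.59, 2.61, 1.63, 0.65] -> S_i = 4.57 + -0.98*i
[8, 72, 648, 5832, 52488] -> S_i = 8*9^i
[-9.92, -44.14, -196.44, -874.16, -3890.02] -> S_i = -9.92*4.45^i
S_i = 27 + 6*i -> [27, 33, 39, 45, 51]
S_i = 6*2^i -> [6, 12, 24, 48, 96]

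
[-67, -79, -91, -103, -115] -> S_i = -67 + -12*i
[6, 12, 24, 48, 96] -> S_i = 6*2^i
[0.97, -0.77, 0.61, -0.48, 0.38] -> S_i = 0.97*(-0.79)^i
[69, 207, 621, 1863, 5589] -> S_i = 69*3^i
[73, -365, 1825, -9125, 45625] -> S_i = 73*-5^i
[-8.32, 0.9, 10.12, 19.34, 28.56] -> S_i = -8.32 + 9.22*i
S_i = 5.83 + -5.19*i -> [5.83, 0.64, -4.55, -9.74, -14.93]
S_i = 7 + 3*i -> [7, 10, 13, 16, 19]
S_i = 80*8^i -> [80, 640, 5120, 40960, 327680]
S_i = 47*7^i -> [47, 329, 2303, 16121, 112847]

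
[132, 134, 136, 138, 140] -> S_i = 132 + 2*i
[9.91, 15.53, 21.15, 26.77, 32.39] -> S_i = 9.91 + 5.62*i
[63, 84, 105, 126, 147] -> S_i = 63 + 21*i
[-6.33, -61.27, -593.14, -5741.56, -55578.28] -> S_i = -6.33*9.68^i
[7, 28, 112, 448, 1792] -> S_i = 7*4^i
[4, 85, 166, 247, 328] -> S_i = 4 + 81*i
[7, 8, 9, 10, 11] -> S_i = 7 + 1*i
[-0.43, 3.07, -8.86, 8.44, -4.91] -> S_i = Random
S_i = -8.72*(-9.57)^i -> [-8.72, 83.45, -798.62, 7642.8, -73141.56]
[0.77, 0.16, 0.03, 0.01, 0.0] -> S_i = 0.77*0.21^i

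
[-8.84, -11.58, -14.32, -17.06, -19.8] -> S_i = -8.84 + -2.74*i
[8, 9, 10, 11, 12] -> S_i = 8 + 1*i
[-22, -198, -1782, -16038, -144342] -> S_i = -22*9^i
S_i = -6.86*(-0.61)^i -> [-6.86, 4.18, -2.55, 1.56, -0.95]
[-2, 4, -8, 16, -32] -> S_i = -2*-2^i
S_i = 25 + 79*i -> [25, 104, 183, 262, 341]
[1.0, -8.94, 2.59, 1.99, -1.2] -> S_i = Random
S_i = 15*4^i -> [15, 60, 240, 960, 3840]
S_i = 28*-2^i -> [28, -56, 112, -224, 448]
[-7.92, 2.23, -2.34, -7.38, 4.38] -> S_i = Random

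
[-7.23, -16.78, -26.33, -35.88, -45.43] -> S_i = -7.23 + -9.55*i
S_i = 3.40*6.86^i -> [3.4, 23.32, 160.0, 1097.62, 7529.66]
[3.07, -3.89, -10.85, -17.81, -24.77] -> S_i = 3.07 + -6.96*i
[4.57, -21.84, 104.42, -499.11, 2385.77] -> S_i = 4.57*(-4.78)^i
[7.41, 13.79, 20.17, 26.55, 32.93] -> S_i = 7.41 + 6.38*i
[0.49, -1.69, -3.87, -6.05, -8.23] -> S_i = 0.49 + -2.18*i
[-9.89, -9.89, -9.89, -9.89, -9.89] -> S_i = -9.89*1.00^i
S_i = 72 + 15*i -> [72, 87, 102, 117, 132]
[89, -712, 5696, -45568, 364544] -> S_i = 89*-8^i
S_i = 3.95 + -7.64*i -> [3.95, -3.69, -11.33, -18.97, -26.61]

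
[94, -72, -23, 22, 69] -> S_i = Random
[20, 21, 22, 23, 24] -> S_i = 20 + 1*i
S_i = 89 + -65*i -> [89, 24, -41, -106, -171]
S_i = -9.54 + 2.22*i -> [-9.54, -7.32, -5.1, -2.88, -0.66]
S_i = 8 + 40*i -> [8, 48, 88, 128, 168]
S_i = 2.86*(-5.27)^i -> [2.86, -15.07, 79.43, -418.6, 2206.02]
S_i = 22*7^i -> [22, 154, 1078, 7546, 52822]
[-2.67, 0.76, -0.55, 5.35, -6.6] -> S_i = Random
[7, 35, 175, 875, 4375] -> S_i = 7*5^i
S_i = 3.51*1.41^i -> [3.51, 4.95, 6.98, 9.84, 13.87]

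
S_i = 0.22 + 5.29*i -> [0.22, 5.51, 10.8, 16.09, 21.38]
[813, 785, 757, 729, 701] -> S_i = 813 + -28*i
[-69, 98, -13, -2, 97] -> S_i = Random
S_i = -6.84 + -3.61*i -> [-6.84, -10.45, -14.06, -17.67, -21.28]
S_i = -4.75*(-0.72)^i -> [-4.75, 3.42, -2.46, 1.77, -1.28]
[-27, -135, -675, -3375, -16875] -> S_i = -27*5^i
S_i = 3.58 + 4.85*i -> [3.58, 8.43, 13.28, 18.13, 22.98]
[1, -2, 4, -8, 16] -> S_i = 1*-2^i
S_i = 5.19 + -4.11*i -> [5.19, 1.08, -3.03, -7.14, -11.25]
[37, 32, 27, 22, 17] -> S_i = 37 + -5*i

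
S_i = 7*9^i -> [7, 63, 567, 5103, 45927]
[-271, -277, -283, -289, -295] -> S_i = -271 + -6*i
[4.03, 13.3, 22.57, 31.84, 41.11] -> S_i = 4.03 + 9.27*i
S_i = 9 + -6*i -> [9, 3, -3, -9, -15]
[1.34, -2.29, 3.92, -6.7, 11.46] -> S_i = 1.34*(-1.71)^i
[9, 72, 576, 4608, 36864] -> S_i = 9*8^i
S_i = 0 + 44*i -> [0, 44, 88, 132, 176]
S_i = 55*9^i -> [55, 495, 4455, 40095, 360855]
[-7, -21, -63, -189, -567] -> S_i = -7*3^i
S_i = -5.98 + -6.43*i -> [-5.98, -12.41, -18.84, -25.27, -31.7]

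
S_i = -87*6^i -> [-87, -522, -3132, -18792, -112752]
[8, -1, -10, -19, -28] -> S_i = 8 + -9*i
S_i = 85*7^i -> [85, 595, 4165, 29155, 204085]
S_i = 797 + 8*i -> [797, 805, 813, 821, 829]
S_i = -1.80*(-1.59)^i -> [-1.8, 2.86, -4.55, 7.24, -11.5]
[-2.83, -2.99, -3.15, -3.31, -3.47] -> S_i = -2.83 + -0.16*i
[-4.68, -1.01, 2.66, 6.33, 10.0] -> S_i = -4.68 + 3.67*i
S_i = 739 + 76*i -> [739, 815, 891, 967, 1043]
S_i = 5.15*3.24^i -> [5.15, 16.69, 54.06, 175.16, 567.53]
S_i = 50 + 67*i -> [50, 117, 184, 251, 318]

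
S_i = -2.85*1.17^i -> [-2.85, -3.33, -3.9, -4.56, -5.34]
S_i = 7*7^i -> [7, 49, 343, 2401, 16807]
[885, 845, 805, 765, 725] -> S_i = 885 + -40*i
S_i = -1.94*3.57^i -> [-1.94, -6.93, -24.73, -88.27, -315.12]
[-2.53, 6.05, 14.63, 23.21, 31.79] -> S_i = -2.53 + 8.58*i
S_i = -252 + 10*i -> [-252, -242, -232, -222, -212]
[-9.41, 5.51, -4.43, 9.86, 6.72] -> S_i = Random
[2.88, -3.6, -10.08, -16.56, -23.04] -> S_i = 2.88 + -6.48*i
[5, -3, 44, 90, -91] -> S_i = Random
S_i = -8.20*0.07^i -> [-8.2, -0.57, -0.04, -0.0, -0.0]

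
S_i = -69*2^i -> [-69, -138, -276, -552, -1104]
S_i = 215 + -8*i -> [215, 207, 199, 191, 183]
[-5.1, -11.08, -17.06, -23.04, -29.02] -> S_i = -5.10 + -5.98*i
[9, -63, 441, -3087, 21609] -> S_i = 9*-7^i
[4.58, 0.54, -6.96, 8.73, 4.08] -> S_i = Random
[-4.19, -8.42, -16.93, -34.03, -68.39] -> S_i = -4.19*2.01^i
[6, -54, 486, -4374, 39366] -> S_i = 6*-9^i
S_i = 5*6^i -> [5, 30, 180, 1080, 6480]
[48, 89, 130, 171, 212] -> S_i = 48 + 41*i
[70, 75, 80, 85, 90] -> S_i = 70 + 5*i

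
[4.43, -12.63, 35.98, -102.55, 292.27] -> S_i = 4.43*(-2.85)^i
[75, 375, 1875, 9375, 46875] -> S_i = 75*5^i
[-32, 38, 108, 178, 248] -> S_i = -32 + 70*i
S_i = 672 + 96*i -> [672, 768, 864, 960, 1056]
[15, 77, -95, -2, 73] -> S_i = Random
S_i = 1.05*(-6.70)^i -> [1.05, -7.04, 47.13, -315.8, 2115.87]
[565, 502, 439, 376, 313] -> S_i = 565 + -63*i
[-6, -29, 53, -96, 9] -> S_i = Random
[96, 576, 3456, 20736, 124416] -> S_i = 96*6^i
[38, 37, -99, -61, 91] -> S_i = Random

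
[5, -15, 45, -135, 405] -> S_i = 5*-3^i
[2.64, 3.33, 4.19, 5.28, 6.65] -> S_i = 2.64*1.26^i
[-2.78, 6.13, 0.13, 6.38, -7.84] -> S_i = Random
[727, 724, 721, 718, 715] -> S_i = 727 + -3*i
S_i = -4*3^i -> [-4, -12, -36, -108, -324]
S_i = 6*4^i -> [6, 24, 96, 384, 1536]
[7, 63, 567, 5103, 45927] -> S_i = 7*9^i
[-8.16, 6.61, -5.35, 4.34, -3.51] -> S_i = -8.16*(-0.81)^i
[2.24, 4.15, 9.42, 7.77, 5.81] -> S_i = Random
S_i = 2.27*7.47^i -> [2.27, 16.96, 126.67, 946.21, 7068.19]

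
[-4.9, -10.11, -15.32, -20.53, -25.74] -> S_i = -4.90 + -5.21*i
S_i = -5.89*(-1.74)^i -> [-5.89, 10.25, -17.83, 31.03, -53.99]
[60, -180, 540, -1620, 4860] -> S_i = 60*-3^i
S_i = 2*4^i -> [2, 8, 32, 128, 512]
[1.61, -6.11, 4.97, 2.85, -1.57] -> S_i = Random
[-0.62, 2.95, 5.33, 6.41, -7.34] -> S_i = Random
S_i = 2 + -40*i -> [2, -38, -78, -118, -158]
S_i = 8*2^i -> [8, 16, 32, 64, 128]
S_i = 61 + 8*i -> [61, 69, 77, 85, 93]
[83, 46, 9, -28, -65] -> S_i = 83 + -37*i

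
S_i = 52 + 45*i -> [52, 97, 142, 187, 232]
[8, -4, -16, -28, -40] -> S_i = 8 + -12*i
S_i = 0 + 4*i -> [0, 4, 8, 12, 16]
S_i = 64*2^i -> [64, 128, 256, 512, 1024]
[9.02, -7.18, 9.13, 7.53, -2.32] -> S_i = Random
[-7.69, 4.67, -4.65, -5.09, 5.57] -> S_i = Random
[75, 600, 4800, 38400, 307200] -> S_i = 75*8^i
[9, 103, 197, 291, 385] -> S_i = 9 + 94*i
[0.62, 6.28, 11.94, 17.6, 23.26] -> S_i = 0.62 + 5.66*i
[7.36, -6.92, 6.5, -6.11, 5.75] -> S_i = 7.36*(-0.94)^i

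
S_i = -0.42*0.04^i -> [-0.42, -0.02, -0.0, -0.0, -0.0]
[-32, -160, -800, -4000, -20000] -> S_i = -32*5^i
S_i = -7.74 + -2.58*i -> [-7.74, -10.32, -12.9, -15.48, -18.06]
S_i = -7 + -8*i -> [-7, -15, -23, -31, -39]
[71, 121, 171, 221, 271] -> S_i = 71 + 50*i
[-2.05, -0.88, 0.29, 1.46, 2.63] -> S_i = -2.05 + 1.17*i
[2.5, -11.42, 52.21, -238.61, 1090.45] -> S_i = 2.50*(-4.57)^i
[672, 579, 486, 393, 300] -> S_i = 672 + -93*i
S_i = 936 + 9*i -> [936, 945, 954, 963, 972]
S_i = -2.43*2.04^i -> [-2.43, -4.96, -10.11, -20.63, -42.08]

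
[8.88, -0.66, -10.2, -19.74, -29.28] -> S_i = 8.88 + -9.54*i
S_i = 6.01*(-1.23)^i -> [6.01, -7.39, 9.09, -11.18, 13.76]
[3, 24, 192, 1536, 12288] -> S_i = 3*8^i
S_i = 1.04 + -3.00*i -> [1.04, -1.96, -4.96, -7.96, -10.96]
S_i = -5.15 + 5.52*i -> [-5.15, 0.37, 5.89, 11.41, 16.93]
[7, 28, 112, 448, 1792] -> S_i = 7*4^i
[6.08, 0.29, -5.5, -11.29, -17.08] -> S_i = 6.08 + -5.79*i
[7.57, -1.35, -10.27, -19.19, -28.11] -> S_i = 7.57 + -8.92*i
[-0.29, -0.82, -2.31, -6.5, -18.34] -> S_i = -0.29*2.82^i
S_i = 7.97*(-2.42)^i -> [7.97, -19.29, 46.68, -112.95, 273.35]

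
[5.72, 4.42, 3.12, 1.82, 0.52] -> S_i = 5.72 + -1.30*i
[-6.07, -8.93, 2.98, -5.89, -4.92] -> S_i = Random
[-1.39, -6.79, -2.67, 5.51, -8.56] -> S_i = Random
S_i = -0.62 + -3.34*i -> [-0.62, -3.96, -7.3, -10.64, -13.98]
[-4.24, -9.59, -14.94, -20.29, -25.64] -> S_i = -4.24 + -5.35*i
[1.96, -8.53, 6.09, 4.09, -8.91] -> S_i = Random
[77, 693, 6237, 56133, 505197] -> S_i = 77*9^i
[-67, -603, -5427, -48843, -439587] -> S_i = -67*9^i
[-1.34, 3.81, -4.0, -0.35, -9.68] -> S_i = Random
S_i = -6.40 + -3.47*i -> [-6.4, -9.87, -13.34, -16.81, -20.28]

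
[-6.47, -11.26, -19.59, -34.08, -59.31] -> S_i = -6.47*1.74^i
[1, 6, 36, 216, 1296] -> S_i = 1*6^i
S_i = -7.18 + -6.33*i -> [-7.18, -13.51, -19.84, -26.17, -32.5]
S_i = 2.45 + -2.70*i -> [2.45, -0.25, -2.95, -5.65, -8.35]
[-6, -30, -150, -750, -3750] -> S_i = -6*5^i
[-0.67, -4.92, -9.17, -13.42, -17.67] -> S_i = -0.67 + -4.25*i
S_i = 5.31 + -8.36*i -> [5.31, -3.05, -11.41, -19.77, -28.13]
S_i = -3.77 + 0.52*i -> [-3.77, -3.25, -2.73, -2.21, -1.69]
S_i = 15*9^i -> [15, 135, 1215, 10935, 98415]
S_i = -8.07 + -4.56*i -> [-8.07, -12.63, -17.19, -21.75, -26.31]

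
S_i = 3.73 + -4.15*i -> [3.73, -0.42, -4.57, -8.72, -12.87]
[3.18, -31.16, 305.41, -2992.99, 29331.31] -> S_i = 3.18*(-9.80)^i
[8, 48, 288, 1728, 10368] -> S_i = 8*6^i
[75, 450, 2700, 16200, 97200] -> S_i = 75*6^i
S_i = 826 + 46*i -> [826, 872, 918, 964, 1010]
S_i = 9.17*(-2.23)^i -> [9.17, -20.45, 45.6, -101.69, 226.77]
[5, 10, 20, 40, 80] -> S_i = 5*2^i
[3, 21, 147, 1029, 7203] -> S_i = 3*7^i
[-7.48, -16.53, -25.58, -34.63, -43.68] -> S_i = -7.48 + -9.05*i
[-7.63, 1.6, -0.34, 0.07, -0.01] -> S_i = -7.63*(-0.21)^i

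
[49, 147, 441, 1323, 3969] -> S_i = 49*3^i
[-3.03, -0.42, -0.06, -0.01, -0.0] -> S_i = -3.03*0.14^i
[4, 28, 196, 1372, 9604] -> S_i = 4*7^i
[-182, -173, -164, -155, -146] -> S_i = -182 + 9*i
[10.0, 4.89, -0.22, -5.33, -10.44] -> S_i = 10.00 + -5.11*i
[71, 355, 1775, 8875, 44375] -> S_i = 71*5^i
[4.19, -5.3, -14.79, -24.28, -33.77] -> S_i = 4.19 + -9.49*i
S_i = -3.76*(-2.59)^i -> [-3.76, 9.74, -25.22, 65.33, -169.19]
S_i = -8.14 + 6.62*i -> [-8.14, -1.52, 5.1, 11.72, 18.34]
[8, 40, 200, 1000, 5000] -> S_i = 8*5^i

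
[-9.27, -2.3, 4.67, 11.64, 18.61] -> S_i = -9.27 + 6.97*i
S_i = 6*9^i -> [6, 54, 486, 4374, 39366]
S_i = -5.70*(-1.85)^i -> [-5.7, 10.55, -19.51, 36.09, -66.77]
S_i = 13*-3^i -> [13, -39, 117, -351, 1053]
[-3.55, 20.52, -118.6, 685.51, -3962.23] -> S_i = -3.55*(-5.78)^i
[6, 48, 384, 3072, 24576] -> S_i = 6*8^i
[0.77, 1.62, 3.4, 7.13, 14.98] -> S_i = 0.77*2.10^i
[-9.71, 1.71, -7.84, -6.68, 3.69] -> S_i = Random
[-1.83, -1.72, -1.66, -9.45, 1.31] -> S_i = Random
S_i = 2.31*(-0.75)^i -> [2.31, -1.73, 1.3, -0.97, 0.73]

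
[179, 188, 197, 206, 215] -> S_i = 179 + 9*i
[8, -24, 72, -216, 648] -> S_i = 8*-3^i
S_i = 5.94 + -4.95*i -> [5.94, 0.99, -3.96, -8.91, -13.86]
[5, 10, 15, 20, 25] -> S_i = 5 + 5*i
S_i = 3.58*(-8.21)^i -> [3.58, -29.39, 241.31, -1981.13, 16265.06]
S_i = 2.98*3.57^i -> [2.98, 10.64, 37.98, 135.59, 484.05]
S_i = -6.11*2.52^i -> [-6.11, -15.4, -38.8, -97.78, -246.4]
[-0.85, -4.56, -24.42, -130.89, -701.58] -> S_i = -0.85*5.36^i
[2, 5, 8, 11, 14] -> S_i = 2 + 3*i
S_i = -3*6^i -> [-3, -18, -108, -648, -3888]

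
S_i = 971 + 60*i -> [971, 1031, 1091, 1151, 1211]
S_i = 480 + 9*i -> [480, 489, 498, 507, 516]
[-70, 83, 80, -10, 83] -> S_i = Random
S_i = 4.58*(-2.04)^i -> [4.58, -9.34, 19.06, -38.88, 79.32]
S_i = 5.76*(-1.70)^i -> [5.76, -9.79, 16.65, -28.3, 48.11]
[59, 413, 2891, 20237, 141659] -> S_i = 59*7^i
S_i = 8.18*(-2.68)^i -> [8.18, -21.92, 58.75, -157.46, 421.98]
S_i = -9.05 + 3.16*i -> [-9.05, -5.89, -2.73, 0.43, 3.59]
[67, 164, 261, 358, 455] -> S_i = 67 + 97*i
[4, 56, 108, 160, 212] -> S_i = 4 + 52*i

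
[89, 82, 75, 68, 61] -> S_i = 89 + -7*i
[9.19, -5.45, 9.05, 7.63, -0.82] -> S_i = Random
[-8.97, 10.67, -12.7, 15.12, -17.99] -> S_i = -8.97*(-1.19)^i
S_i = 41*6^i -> [41, 246, 1476, 8856, 53136]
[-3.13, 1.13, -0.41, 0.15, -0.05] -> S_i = -3.13*(-0.36)^i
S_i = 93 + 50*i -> [93, 143, 193, 243, 293]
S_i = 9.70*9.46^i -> [9.7, 91.76, 868.07, 8211.93, 77684.84]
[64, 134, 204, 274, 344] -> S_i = 64 + 70*i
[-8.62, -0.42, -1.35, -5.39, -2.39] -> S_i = Random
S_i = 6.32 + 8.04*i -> [6.32, 14.36, 22.4, 30.44, 38.48]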